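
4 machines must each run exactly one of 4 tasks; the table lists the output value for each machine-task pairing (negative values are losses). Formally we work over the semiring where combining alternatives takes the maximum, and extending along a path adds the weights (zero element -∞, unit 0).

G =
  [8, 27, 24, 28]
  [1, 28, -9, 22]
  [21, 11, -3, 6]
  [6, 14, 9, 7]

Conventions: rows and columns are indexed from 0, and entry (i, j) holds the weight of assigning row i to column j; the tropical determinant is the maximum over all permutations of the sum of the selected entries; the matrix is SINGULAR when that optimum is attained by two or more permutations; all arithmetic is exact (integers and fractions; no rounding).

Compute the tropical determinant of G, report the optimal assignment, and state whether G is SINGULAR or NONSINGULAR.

σ = (0, 1, 2, 3): 8 + 28 + (-3) + 7 = 40
σ = (0, 1, 3, 2): 8 + 28 + 6 + 9 = 51
σ = (0, 2, 1, 3): 8 + (-9) + 11 + 7 = 17
σ = (0, 2, 3, 1): 8 + (-9) + 6 + 14 = 19
σ = (0, 3, 1, 2): 8 + 22 + 11 + 9 = 50
σ = (0, 3, 2, 1): 8 + 22 + (-3) + 14 = 41
σ = (1, 0, 2, 3): 27 + 1 + (-3) + 7 = 32
σ = (1, 0, 3, 2): 27 + 1 + 6 + 9 = 43
σ = (1, 2, 0, 3): 27 + (-9) + 21 + 7 = 46
σ = (1, 2, 3, 0): 27 + (-9) + 6 + 6 = 30
σ = (1, 3, 0, 2): 27 + 22 + 21 + 9 = 79
σ = (1, 3, 2, 0): 27 + 22 + (-3) + 6 = 52
σ = (2, 0, 1, 3): 24 + 1 + 11 + 7 = 43
σ = (2, 0, 3, 1): 24 + 1 + 6 + 14 = 45
σ = (2, 1, 0, 3): 24 + 28 + 21 + 7 = 80
σ = (2, 1, 3, 0): 24 + 28 + 6 + 6 = 64
σ = (2, 3, 0, 1): 24 + 22 + 21 + 14 = 81
σ = (2, 3, 1, 0): 24 + 22 + 11 + 6 = 63
σ = (3, 0, 1, 2): 28 + 1 + 11 + 9 = 49
σ = (3, 0, 2, 1): 28 + 1 + (-3) + 14 = 40
σ = (3, 1, 0, 2): 28 + 28 + 21 + 9 = 86
σ = (3, 1, 2, 0): 28 + 28 + (-3) + 6 = 59
σ = (3, 2, 0, 1): 28 + (-9) + 21 + 14 = 54
σ = (3, 2, 1, 0): 28 + (-9) + 11 + 6 = 36
Optimal value attained by: σ = (3, 1, 0, 2).
Answer: det⊕(G) = 86; verdict: NONSINGULAR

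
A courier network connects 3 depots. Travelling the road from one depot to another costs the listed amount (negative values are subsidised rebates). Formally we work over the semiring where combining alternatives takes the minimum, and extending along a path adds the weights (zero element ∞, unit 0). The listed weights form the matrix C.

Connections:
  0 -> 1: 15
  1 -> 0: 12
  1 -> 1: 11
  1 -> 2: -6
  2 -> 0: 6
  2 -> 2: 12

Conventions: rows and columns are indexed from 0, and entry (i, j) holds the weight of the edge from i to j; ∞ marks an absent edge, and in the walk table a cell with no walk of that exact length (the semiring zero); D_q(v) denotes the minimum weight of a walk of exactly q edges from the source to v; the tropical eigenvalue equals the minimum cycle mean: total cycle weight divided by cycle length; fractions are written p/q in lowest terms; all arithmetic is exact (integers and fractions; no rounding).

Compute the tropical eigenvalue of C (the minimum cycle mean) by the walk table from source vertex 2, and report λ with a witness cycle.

q=0: [∞, ∞, 0]
q=1: [6, ∞, 12]
q=2: [18, 21, 24]
q=3: [30, 32, 15]
Optimal cycle mean attained by: cycle 0->1->2->0, total 15 + (-6) + 6, length 3.
Answer: λ = 5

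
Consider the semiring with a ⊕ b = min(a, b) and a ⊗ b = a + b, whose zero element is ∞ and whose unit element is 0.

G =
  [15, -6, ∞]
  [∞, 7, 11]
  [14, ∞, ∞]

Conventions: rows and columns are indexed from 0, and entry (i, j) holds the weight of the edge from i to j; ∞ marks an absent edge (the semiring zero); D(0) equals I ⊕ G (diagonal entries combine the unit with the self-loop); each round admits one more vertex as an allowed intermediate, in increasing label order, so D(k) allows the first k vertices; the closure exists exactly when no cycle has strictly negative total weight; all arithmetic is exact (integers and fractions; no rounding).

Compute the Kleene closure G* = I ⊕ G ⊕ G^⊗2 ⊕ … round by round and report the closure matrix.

D(0):
  [0, -6, ∞]
  [∞, 0, 11]
  [14, ∞, 0]
D(1):
  [0, -6, ∞]
  [∞, 0, 11]
  [14, 8, 0]
D(2):
  [0, -6, 5]
  [∞, 0, 11]
  [14, 8, 0]
D(3):
  [0, -6, 5]
  [25, 0, 11]
  [14, 8, 0]
Answer: G* = [[0, -6, 5], [25, 0, 11], [14, 8, 0]]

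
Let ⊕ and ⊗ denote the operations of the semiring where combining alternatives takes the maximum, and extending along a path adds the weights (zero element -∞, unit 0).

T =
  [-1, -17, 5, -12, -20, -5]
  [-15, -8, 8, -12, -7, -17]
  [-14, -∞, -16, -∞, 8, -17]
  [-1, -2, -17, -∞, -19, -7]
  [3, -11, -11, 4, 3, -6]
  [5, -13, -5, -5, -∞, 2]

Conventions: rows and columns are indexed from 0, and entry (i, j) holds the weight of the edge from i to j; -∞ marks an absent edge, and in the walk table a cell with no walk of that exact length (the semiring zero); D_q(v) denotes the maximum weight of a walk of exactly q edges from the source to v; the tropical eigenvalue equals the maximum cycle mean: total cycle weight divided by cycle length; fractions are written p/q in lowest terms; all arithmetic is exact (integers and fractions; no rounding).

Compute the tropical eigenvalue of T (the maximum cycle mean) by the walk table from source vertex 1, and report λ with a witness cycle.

q=0: [-∞, 0, -∞, -∞, -∞, -∞]
q=1: [-15, -8, 8, -12, -7, -17]
q=2: [-4, -14, 0, -3, 16, -9]
q=3: [19, 5, 5, 20, 19, 10]
q=4: [22, 18, 24, 23, 22, 14]
q=5: [25, 21, 27, 26, 32, 17]
q=6: [35, 24, 30, 36, 35, 26]
Optimal cycle mean attained by: cycle 0->2->4->0, total 5 + 8 + 3, length 3.
Answer: λ = 16/3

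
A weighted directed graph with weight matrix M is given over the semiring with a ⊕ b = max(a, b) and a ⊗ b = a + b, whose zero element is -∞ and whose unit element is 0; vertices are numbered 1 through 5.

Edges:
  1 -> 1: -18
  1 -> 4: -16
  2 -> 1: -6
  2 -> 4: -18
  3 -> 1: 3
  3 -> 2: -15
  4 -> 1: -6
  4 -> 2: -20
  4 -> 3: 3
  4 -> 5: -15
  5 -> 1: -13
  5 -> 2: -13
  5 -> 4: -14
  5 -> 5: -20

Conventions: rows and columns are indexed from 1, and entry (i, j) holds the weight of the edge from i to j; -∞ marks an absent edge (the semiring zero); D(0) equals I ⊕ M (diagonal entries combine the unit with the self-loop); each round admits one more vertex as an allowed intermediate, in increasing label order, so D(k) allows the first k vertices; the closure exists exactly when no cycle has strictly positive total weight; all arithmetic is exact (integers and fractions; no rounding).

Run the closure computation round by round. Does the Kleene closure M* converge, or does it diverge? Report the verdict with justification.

D(0):
  [0, -∞, -∞, -16, -∞]
  [-6, 0, -∞, -18, -∞]
  [3, -15, 0, -∞, -∞]
  [-6, -20, 3, 0, -15]
  [-13, -13, -∞, -14, 0]
D(1):
  [0, -∞, -∞, -16, -∞]
  [-6, 0, -∞, -18, -∞]
  [3, -15, 0, -13, -∞]
  [-6, -20, 3, 0, -15]
  [-13, -13, -∞, -14, 0]
D(2):
  [0, -∞, -∞, -16, -∞]
  [-6, 0, -∞, -18, -∞]
  [3, -15, 0, -13, -∞]
  [-6, -20, 3, 0, -15]
  [-13, -13, -∞, -14, 0]
D(3):
  [0, -∞, -∞, -16, -∞]
  [-6, 0, -∞, -18, -∞]
  [3, -15, 0, -13, -∞]
  [6, -12, 3, 0, -15]
  [-13, -13, -∞, -14, 0]
D(4):
  [0, -28, -13, -16, -31]
  [-6, 0, -15, -18, -33]
  [3, -15, 0, -13, -28]
  [6, -12, 3, 0, -15]
  [-8, -13, -11, -14, 0]
D(5):
  [0, -28, -13, -16, -31]
  [-6, 0, -15, -18, -33]
  [3, -15, 0, -13, -28]
  [6, -12, 3, 0, -15]
  [-8, -13, -11, -14, 0]
Key observation: every diagonal entry stays at the unit through all rounds, so no improving cycle exists.
Answer: CONVERGES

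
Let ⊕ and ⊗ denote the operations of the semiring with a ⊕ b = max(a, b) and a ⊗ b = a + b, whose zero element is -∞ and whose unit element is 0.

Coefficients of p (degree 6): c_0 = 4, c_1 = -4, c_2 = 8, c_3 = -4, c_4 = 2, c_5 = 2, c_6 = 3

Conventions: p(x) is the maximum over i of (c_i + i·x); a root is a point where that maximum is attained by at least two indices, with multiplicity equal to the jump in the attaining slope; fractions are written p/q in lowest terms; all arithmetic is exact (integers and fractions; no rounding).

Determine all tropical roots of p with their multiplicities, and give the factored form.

hull edge (i=0, c=4) to (i=2, c=8): slope 2, span 2
hull edge (i=2, c=8) to (i=6, c=3): slope -5/4, span 4
Factored form: p(x) = 3 ⊗ (x ⊕ (-2)) ⊗ (x ⊕ (-2)) ⊗ (x ⊕ 5/4) ⊗ (x ⊕ 5/4) ⊗ (x ⊕ 5/4) ⊗ (x ⊕ 5/4)
Answer: roots = -2 (mult 2), 5/4 (mult 4)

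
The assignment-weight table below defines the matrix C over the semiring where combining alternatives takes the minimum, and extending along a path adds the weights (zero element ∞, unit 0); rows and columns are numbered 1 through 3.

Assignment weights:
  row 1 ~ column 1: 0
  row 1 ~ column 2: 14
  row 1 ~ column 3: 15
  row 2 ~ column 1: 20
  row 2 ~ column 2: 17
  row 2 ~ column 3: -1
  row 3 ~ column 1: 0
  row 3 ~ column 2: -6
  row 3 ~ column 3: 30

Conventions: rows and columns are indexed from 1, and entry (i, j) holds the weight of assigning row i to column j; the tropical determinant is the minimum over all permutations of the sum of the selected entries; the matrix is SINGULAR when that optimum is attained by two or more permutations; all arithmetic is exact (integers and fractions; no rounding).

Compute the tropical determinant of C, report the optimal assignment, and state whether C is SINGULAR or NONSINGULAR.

σ = (1, 2, 3): 0 + 17 + 30 = 47
σ = (1, 3, 2): 0 + (-1) + (-6) = -7
σ = (2, 1, 3): 14 + 20 + 30 = 64
σ = (2, 3, 1): 14 + (-1) + 0 = 13
σ = (3, 1, 2): 15 + 20 + (-6) = 29
σ = (3, 2, 1): 15 + 17 + 0 = 32
Optimal value attained by: σ = (1, 3, 2).
Answer: det⊕(C) = -7; verdict: NONSINGULAR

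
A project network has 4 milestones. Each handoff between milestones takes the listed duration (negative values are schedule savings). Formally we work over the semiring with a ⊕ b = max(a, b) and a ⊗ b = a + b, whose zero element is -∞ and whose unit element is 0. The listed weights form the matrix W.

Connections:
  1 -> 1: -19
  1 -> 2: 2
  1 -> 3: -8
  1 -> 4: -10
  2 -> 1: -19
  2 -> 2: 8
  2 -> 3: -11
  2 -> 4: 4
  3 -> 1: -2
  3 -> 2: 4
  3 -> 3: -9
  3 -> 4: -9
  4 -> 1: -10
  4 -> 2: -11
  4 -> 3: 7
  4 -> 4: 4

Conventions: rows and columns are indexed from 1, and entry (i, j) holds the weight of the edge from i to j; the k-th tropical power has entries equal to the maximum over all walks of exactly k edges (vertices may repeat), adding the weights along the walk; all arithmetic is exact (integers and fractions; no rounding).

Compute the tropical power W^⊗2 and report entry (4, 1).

W^⊗2:
  [-10, 10, -3, 6]
  [-6, 16, 11, 12]
  [-11, 12, -2, 8]
  [5, 11, 11, 8]
Key observation: the optimum is the walk 4->3->1, with weight 7 + (-2) = 5.
Optimal value attained by: walk 4->3->1.
Answer: (W^⊗2)[4][1] = 5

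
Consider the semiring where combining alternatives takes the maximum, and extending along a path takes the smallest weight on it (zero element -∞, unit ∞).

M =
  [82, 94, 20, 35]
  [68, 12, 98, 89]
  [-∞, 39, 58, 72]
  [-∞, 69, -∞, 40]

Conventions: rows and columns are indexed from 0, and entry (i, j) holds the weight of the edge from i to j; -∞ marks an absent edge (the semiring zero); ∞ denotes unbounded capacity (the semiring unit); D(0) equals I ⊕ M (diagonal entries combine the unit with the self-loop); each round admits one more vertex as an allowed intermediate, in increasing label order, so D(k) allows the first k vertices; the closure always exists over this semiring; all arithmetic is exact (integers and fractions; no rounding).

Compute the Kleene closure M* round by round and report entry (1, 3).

D(0):
  [∞, 94, 20, 35]
  [68, ∞, 98, 89]
  [-∞, 39, ∞, 72]
  [-∞, 69, -∞, ∞]
D(1):
  [∞, 94, 20, 35]
  [68, ∞, 98, 89]
  [-∞, 39, ∞, 72]
  [-∞, 69, -∞, ∞]
D(2):
  [∞, 94, 94, 89]
  [68, ∞, 98, 89]
  [39, 39, ∞, 72]
  [68, 69, 69, ∞]
D(3):
  [∞, 94, 94, 89]
  [68, ∞, 98, 89]
  [39, 39, ∞, 72]
  [68, 69, 69, ∞]
D(4):
  [∞, 94, 94, 89]
  [68, ∞, 98, 89]
  [68, 69, ∞, 72]
  [68, 69, 69, ∞]
Answer: M*[1][3] = 89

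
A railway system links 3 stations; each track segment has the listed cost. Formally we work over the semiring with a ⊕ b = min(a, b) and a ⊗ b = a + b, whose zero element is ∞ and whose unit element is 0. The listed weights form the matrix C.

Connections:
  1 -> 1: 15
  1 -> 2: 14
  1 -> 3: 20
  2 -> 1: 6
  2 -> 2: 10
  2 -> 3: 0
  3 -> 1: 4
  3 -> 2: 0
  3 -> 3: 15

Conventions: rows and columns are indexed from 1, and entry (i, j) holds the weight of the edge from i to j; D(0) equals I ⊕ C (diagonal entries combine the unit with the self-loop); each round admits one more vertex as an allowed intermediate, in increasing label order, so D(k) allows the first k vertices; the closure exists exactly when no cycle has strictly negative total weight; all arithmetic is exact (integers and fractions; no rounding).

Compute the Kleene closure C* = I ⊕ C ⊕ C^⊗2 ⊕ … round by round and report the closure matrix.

D(0):
  [0, 14, 20]
  [6, 0, 0]
  [4, 0, 0]
D(1):
  [0, 14, 20]
  [6, 0, 0]
  [4, 0, 0]
D(2):
  [0, 14, 14]
  [6, 0, 0]
  [4, 0, 0]
D(3):
  [0, 14, 14]
  [4, 0, 0]
  [4, 0, 0]
Answer: C* = [[0, 14, 14], [4, 0, 0], [4, 0, 0]]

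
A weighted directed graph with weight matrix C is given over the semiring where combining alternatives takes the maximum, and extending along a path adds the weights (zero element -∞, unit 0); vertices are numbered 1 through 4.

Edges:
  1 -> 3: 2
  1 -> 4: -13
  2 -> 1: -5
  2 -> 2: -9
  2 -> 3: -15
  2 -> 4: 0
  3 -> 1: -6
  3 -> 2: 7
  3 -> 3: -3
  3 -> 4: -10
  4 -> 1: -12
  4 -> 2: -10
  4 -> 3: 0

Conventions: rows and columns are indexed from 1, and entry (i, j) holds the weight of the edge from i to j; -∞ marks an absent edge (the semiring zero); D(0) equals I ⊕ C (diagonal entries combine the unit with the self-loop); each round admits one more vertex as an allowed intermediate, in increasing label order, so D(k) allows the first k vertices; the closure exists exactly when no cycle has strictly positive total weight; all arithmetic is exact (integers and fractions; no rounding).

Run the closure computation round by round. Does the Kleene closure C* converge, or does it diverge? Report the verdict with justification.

D(0):
  [0, -∞, 2, -13]
  [-5, 0, -15, 0]
  [-6, 7, 0, -10]
  [-12, -10, 0, 0]
D(1):
  [0, -∞, 2, -13]
  [-5, 0, -3, 0]
  [-6, 7, 0, -10]
  [-12, -10, 0, 0]
Detection: at round 2, diagonal entry (3, 3) turns strictly positive.
Key observation: the cycle 3->2->1->3 has total weight 7 + (-5) + 2, which is strictly positive.
Answer: DIVERGES — positive cycle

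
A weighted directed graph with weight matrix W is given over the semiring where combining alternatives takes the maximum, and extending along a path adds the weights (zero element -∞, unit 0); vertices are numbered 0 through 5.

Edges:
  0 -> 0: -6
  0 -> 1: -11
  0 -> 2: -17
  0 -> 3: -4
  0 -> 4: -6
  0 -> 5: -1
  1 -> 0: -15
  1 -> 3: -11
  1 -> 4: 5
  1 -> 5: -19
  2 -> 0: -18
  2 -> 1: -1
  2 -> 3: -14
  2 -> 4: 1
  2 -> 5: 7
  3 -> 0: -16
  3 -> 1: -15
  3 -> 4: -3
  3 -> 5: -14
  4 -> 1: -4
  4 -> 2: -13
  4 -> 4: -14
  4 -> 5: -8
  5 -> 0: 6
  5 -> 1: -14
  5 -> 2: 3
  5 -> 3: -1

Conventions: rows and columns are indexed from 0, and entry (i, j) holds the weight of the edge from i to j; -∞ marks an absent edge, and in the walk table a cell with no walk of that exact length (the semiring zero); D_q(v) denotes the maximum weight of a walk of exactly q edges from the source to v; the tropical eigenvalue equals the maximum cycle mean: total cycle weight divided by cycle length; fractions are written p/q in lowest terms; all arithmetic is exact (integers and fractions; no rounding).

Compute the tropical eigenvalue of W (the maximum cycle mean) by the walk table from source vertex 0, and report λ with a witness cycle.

q=0: [0, -∞, -∞, -∞, -∞, -∞]
q=1: [-6, -11, -17, -4, -6, -1]
q=2: [5, -10, 2, -2, -6, -7]
q=3: [-1, 1, -4, 1, 3, 9]
q=4: [15, -1, 12, 8, 6, 3]
q=5: [9, 11, 6, 11, 13, 19]
q=6: [25, 9, 22, 18, 16, 13]
Optimal cycle mean attained by: cycle 2->5->2, total 7 + 3, length 2.
Answer: λ = 5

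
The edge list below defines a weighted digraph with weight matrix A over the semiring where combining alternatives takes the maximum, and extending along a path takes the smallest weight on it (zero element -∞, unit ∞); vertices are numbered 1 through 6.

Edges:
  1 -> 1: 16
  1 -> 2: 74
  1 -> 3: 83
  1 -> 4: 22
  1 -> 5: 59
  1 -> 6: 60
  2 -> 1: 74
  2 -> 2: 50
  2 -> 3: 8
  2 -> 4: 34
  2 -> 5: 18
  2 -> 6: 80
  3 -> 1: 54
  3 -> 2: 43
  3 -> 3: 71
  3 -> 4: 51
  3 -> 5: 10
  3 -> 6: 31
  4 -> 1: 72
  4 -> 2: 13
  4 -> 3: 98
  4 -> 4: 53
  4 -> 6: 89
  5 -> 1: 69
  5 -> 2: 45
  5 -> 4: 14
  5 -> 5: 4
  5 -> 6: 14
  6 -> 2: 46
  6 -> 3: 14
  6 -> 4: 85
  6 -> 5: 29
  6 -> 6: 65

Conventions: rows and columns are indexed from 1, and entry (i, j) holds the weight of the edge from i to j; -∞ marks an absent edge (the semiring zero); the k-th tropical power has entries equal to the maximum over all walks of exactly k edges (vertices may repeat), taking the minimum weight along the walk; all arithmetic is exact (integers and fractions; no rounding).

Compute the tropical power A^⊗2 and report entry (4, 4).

A^⊗2:
  [74, 50, 71, 60, 29, 74]
  [50, 74, 74, 80, 59, 65]
  [54, 54, 71, 51, 54, 54]
  [54, 72, 72, 85, 59, 65]
  [45, 69, 69, 34, 59, 60]
  [72, 46, 85, 65, 29, 85]
Key observation: the optimum is the walk 4->6->4, with weight 89 min 85 = 85.
Optimal value attained by: walk 4->6->4.
Answer: (A^⊗2)[4][4] = 85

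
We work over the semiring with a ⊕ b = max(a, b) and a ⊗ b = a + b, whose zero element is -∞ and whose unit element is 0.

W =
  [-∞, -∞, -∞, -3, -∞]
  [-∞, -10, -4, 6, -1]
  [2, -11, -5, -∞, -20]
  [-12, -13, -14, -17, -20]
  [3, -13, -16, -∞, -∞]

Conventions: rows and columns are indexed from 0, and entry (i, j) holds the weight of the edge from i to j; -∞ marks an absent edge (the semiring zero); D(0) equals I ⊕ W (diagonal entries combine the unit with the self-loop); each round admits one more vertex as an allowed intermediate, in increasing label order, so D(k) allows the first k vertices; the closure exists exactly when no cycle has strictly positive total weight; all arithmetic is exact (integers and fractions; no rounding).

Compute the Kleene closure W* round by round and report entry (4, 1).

D(0):
  [0, -∞, -∞, -3, -∞]
  [-∞, 0, -4, 6, -1]
  [2, -11, 0, -∞, -20]
  [-12, -13, -14, 0, -20]
  [3, -13, -16, -∞, 0]
D(1):
  [0, -∞, -∞, -3, -∞]
  [-∞, 0, -4, 6, -1]
  [2, -11, 0, -1, -20]
  [-12, -13, -14, 0, -20]
  [3, -13, -16, 0, 0]
D(2):
  [0, -∞, -∞, -3, -∞]
  [-∞, 0, -4, 6, -1]
  [2, -11, 0, -1, -12]
  [-12, -13, -14, 0, -14]
  [3, -13, -16, 0, 0]
D(3):
  [0, -∞, -∞, -3, -∞]
  [-2, 0, -4, 6, -1]
  [2, -11, 0, -1, -12]
  [-12, -13, -14, 0, -14]
  [3, -13, -16, 0, 0]
D(4):
  [0, -16, -17, -3, -17]
  [-2, 0, -4, 6, -1]
  [2, -11, 0, -1, -12]
  [-12, -13, -14, 0, -14]
  [3, -13, -14, 0, 0]
D(5):
  [0, -16, -17, -3, -17]
  [2, 0, -4, 6, -1]
  [2, -11, 0, -1, -12]
  [-11, -13, -14, 0, -14]
  [3, -13, -14, 0, 0]
Answer: W*[4][1] = -13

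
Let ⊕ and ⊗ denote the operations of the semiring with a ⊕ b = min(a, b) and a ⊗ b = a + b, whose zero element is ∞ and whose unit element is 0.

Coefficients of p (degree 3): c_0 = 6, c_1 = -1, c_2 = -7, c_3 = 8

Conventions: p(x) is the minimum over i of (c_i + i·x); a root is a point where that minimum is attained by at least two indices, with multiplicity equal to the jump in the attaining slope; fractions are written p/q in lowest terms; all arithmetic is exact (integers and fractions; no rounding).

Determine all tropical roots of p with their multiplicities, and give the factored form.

hull edge (i=0, c=6) to (i=1, c=-1): slope -7, span 1
hull edge (i=1, c=-1) to (i=2, c=-7): slope -6, span 1
hull edge (i=2, c=-7) to (i=3, c=8): slope 15, span 1
Factored form: p(x) = 8 ⊗ (x ⊕ (-15)) ⊗ (x ⊕ 6) ⊗ (x ⊕ 7)
Answer: roots = -15 (mult 1), 6 (mult 1), 7 (mult 1)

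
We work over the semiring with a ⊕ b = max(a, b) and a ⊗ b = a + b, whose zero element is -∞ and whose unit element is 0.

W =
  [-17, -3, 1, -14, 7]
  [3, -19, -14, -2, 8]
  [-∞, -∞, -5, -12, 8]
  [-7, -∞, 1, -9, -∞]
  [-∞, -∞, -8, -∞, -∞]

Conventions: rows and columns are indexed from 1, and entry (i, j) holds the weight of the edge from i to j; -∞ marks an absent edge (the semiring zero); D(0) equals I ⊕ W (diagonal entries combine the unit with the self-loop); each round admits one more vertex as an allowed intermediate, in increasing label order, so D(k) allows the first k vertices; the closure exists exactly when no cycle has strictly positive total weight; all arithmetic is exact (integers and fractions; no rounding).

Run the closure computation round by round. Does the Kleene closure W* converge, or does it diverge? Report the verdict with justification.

D(0):
  [0, -3, 1, -14, 7]
  [3, 0, -14, -2, 8]
  [-∞, -∞, 0, -12, 8]
  [-7, -∞, 1, 0, -∞]
  [-∞, -∞, -8, -∞, 0]
D(1):
  [0, -3, 1, -14, 7]
  [3, 0, 4, -2, 10]
  [-∞, -∞, 0, -12, 8]
  [-7, -10, 1, 0, 0]
  [-∞, -∞, -8, -∞, 0]
D(2):
  [0, -3, 1, -5, 7]
  [3, 0, 4, -2, 10]
  [-∞, -∞, 0, -12, 8]
  [-7, -10, 1, 0, 0]
  [-∞, -∞, -8, -∞, 0]
D(3):
  [0, -3, 1, -5, 9]
  [3, 0, 4, -2, 12]
  [-∞, -∞, 0, -12, 8]
  [-7, -10, 1, 0, 9]
  [-∞, -∞, -8, -20, 0]
D(4):
  [0, -3, 1, -5, 9]
  [3, 0, 4, -2, 12]
  [-19, -22, 0, -12, 8]
  [-7, -10, 1, 0, 9]
  [-27, -30, -8, -20, 0]
D(5):
  [0, -3, 1, -5, 9]
  [3, 0, 4, -2, 12]
  [-19, -22, 0, -12, 8]
  [-7, -10, 1, 0, 9]
  [-27, -30, -8, -20, 0]
Key observation: every diagonal entry stays at the unit through all rounds, so no improving cycle exists.
Answer: CONVERGES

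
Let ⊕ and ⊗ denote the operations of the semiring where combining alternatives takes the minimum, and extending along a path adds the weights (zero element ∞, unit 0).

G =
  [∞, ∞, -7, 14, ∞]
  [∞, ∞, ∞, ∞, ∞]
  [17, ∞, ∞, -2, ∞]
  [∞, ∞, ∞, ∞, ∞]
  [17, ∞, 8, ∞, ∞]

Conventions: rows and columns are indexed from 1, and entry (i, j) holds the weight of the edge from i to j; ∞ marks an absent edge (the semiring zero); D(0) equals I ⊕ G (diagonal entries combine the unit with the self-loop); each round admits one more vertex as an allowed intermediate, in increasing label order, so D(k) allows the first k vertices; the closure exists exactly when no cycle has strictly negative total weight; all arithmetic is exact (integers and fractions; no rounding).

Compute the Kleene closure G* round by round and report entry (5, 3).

D(0):
  [0, ∞, -7, 14, ∞]
  [∞, 0, ∞, ∞, ∞]
  [17, ∞, 0, -2, ∞]
  [∞, ∞, ∞, 0, ∞]
  [17, ∞, 8, ∞, 0]
D(1):
  [0, ∞, -7, 14, ∞]
  [∞, 0, ∞, ∞, ∞]
  [17, ∞, 0, -2, ∞]
  [∞, ∞, ∞, 0, ∞]
  [17, ∞, 8, 31, 0]
D(2):
  [0, ∞, -7, 14, ∞]
  [∞, 0, ∞, ∞, ∞]
  [17, ∞, 0, -2, ∞]
  [∞, ∞, ∞, 0, ∞]
  [17, ∞, 8, 31, 0]
D(3):
  [0, ∞, -7, -9, ∞]
  [∞, 0, ∞, ∞, ∞]
  [17, ∞, 0, -2, ∞]
  [∞, ∞, ∞, 0, ∞]
  [17, ∞, 8, 6, 0]
D(4):
  [0, ∞, -7, -9, ∞]
  [∞, 0, ∞, ∞, ∞]
  [17, ∞, 0, -2, ∞]
  [∞, ∞, ∞, 0, ∞]
  [17, ∞, 8, 6, 0]
D(5):
  [0, ∞, -7, -9, ∞]
  [∞, 0, ∞, ∞, ∞]
  [17, ∞, 0, -2, ∞]
  [∞, ∞, ∞, 0, ∞]
  [17, ∞, 8, 6, 0]
Answer: G*[5][3] = 8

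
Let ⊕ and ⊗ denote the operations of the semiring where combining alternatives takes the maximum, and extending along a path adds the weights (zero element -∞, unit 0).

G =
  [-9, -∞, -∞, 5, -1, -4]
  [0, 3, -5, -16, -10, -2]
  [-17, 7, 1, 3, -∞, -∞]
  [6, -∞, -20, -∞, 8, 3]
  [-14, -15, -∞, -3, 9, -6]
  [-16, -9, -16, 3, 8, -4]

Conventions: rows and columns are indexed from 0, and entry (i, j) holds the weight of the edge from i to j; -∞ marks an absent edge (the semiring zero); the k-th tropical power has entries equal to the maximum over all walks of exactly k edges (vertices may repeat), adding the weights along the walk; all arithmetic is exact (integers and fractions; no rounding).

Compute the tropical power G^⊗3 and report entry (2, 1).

G^⊗2:
  [11, -13, -15, -1, 13, 8]
  [3, 6, -2, 5, 6, 1]
  [9, 10, 2, 4, 11, 6]
  [-3, -6, -13, 11, 17, 2]
  [3, -6, -20, 6, 18, 3]
  [9, -6, -14, 5, 17, 6]
G^⊗3:
  [5, -1, -8, 16, 22, 7]
  [11, 9, 1, 8, 15, 8]
  [10, 13, 5, 14, 20, 8]
  [17, 2, -9, 14, 26, 14]
  [12, 3, -11, 15, 27, 12]
  [11, 2, -10, 14, 26, 11]
Key observation: the optimum is the walk 2->1->1->1, with weight 7 + 3 + 3 = 13.
Optimal value attained by: walk 2->1->1->1.
Answer: (G^⊗3)[2][1] = 13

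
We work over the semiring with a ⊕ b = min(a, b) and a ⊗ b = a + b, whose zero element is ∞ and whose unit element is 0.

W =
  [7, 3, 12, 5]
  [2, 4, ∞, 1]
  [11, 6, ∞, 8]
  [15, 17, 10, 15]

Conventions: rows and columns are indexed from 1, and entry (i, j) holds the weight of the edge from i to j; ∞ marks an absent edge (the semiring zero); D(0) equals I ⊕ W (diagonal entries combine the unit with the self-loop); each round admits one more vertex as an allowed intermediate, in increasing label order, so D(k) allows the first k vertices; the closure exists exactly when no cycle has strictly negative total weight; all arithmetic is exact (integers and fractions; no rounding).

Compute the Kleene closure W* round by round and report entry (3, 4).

D(0):
  [0, 3, 12, 5]
  [2, 0, ∞, 1]
  [11, 6, 0, 8]
  [15, 17, 10, 0]
D(1):
  [0, 3, 12, 5]
  [2, 0, 14, 1]
  [11, 6, 0, 8]
  [15, 17, 10, 0]
D(2):
  [0, 3, 12, 4]
  [2, 0, 14, 1]
  [8, 6, 0, 7]
  [15, 17, 10, 0]
D(3):
  [0, 3, 12, 4]
  [2, 0, 14, 1]
  [8, 6, 0, 7]
  [15, 16, 10, 0]
D(4):
  [0, 3, 12, 4]
  [2, 0, 11, 1]
  [8, 6, 0, 7]
  [15, 16, 10, 0]
Answer: W*[3][4] = 7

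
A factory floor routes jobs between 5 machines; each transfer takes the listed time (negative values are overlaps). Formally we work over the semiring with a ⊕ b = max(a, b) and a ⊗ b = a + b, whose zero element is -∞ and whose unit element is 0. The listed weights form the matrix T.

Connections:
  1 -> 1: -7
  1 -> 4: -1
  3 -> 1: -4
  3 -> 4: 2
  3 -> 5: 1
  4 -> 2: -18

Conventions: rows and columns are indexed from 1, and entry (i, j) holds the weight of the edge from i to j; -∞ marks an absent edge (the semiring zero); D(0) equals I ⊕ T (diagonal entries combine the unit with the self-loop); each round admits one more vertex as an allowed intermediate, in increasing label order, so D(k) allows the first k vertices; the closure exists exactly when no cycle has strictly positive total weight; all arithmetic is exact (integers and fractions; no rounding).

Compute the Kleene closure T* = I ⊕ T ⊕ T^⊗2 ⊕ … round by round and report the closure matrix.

D(0):
  [0, -∞, -∞, -1, -∞]
  [-∞, 0, -∞, -∞, -∞]
  [-4, -∞, 0, 2, 1]
  [-∞, -18, -∞, 0, -∞]
  [-∞, -∞, -∞, -∞, 0]
D(1):
  [0, -∞, -∞, -1, -∞]
  [-∞, 0, -∞, -∞, -∞]
  [-4, -∞, 0, 2, 1]
  [-∞, -18, -∞, 0, -∞]
  [-∞, -∞, -∞, -∞, 0]
D(2):
  [0, -∞, -∞, -1, -∞]
  [-∞, 0, -∞, -∞, -∞]
  [-4, -∞, 0, 2, 1]
  [-∞, -18, -∞, 0, -∞]
  [-∞, -∞, -∞, -∞, 0]
D(3):
  [0, -∞, -∞, -1, -∞]
  [-∞, 0, -∞, -∞, -∞]
  [-4, -∞, 0, 2, 1]
  [-∞, -18, -∞, 0, -∞]
  [-∞, -∞, -∞, -∞, 0]
D(4):
  [0, -19, -∞, -1, -∞]
  [-∞, 0, -∞, -∞, -∞]
  [-4, -16, 0, 2, 1]
  [-∞, -18, -∞, 0, -∞]
  [-∞, -∞, -∞, -∞, 0]
D(5):
  [0, -19, -∞, -1, -∞]
  [-∞, 0, -∞, -∞, -∞]
  [-4, -16, 0, 2, 1]
  [-∞, -18, -∞, 0, -∞]
  [-∞, -∞, -∞, -∞, 0]
Answer: T* = [[0, -19, -∞, -1, -∞], [-∞, 0, -∞, -∞, -∞], [-4, -16, 0, 2, 1], [-∞, -18, -∞, 0, -∞], [-∞, -∞, -∞, -∞, 0]]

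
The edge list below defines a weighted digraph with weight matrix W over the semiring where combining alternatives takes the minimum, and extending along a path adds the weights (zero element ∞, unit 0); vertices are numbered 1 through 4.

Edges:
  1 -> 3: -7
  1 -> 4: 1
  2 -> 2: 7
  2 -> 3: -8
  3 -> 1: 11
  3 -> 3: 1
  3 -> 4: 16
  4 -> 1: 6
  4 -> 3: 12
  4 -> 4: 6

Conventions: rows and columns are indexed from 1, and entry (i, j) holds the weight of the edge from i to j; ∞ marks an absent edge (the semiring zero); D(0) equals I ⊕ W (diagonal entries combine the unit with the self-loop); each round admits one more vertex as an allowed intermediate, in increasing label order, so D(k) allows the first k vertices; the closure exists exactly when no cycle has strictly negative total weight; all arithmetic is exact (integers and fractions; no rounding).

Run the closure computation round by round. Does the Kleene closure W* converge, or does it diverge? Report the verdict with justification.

D(0):
  [0, ∞, -7, 1]
  [∞, 0, -8, ∞]
  [11, ∞, 0, 16]
  [6, ∞, 12, 0]
D(1):
  [0, ∞, -7, 1]
  [∞, 0, -8, ∞]
  [11, ∞, 0, 12]
  [6, ∞, -1, 0]
D(2):
  [0, ∞, -7, 1]
  [∞, 0, -8, ∞]
  [11, ∞, 0, 12]
  [6, ∞, -1, 0]
D(3):
  [0, ∞, -7, 1]
  [3, 0, -8, 4]
  [11, ∞, 0, 12]
  [6, ∞, -1, 0]
D(4):
  [0, ∞, -7, 1]
  [3, 0, -8, 4]
  [11, ∞, 0, 12]
  [6, ∞, -1, 0]
Key observation: every diagonal entry stays at the unit through all rounds, so no improving cycle exists.
Answer: CONVERGES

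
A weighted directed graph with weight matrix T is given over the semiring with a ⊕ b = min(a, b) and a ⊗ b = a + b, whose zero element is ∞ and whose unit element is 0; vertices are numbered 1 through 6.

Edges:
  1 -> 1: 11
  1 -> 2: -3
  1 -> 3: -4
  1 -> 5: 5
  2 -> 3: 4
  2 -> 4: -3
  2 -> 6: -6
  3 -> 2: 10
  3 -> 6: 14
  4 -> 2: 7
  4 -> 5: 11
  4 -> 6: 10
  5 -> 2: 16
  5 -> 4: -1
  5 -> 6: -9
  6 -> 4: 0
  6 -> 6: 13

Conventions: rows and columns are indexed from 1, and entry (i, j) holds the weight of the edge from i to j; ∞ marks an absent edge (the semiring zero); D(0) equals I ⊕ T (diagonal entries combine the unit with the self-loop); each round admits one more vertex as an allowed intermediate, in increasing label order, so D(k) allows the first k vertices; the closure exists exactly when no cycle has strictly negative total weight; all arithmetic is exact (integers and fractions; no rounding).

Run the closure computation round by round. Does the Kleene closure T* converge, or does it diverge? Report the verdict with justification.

D(0):
  [0, -3, -4, ∞, 5, ∞]
  [∞, 0, 4, -3, ∞, -6]
  [∞, 10, 0, ∞, ∞, 14]
  [∞, 7, ∞, 0, 11, 10]
  [∞, 16, ∞, -1, 0, -9]
  [∞, ∞, ∞, 0, ∞, 0]
D(1):
  [0, -3, -4, ∞, 5, ∞]
  [∞, 0, 4, -3, ∞, -6]
  [∞, 10, 0, ∞, ∞, 14]
  [∞, 7, ∞, 0, 11, 10]
  [∞, 16, ∞, -1, 0, -9]
  [∞, ∞, ∞, 0, ∞, 0]
D(2):
  [0, -3, -4, -6, 5, -9]
  [∞, 0, 4, -3, ∞, -6]
  [∞, 10, 0, 7, ∞, 4]
  [∞, 7, 11, 0, 11, 1]
  [∞, 16, 20, -1, 0, -9]
  [∞, ∞, ∞, 0, ∞, 0]
D(3):
  [0, -3, -4, -6, 5, -9]
  [∞, 0, 4, -3, ∞, -6]
  [∞, 10, 0, 7, ∞, 4]
  [∞, 7, 11, 0, 11, 1]
  [∞, 16, 20, -1, 0, -9]
  [∞, ∞, ∞, 0, ∞, 0]
D(4):
  [0, -3, -4, -6, 5, -9]
  [∞, 0, 4, -3, 8, -6]
  [∞, 10, 0, 7, 18, 4]
  [∞, 7, 11, 0, 11, 1]
  [∞, 6, 10, -1, 0, -9]
  [∞, 7, 11, 0, 11, 0]
D(5):
  [0, -3, -4, -6, 5, -9]
  [∞, 0, 4, -3, 8, -6]
  [∞, 10, 0, 7, 18, 4]
  [∞, 7, 11, 0, 11, 1]
  [∞, 6, 10, -1, 0, -9]
  [∞, 7, 11, 0, 11, 0]
D(6):
  [0, -3, -4, -9, 2, -9]
  [∞, 0, 4, -6, 5, -6]
  [∞, 10, 0, 4, 15, 4]
  [∞, 7, 11, 0, 11, 1]
  [∞, -2, 2, -9, 0, -9]
  [∞, 7, 11, 0, 11, 0]
Key observation: every diagonal entry stays at the unit through all rounds, so no improving cycle exists.
Answer: CONVERGES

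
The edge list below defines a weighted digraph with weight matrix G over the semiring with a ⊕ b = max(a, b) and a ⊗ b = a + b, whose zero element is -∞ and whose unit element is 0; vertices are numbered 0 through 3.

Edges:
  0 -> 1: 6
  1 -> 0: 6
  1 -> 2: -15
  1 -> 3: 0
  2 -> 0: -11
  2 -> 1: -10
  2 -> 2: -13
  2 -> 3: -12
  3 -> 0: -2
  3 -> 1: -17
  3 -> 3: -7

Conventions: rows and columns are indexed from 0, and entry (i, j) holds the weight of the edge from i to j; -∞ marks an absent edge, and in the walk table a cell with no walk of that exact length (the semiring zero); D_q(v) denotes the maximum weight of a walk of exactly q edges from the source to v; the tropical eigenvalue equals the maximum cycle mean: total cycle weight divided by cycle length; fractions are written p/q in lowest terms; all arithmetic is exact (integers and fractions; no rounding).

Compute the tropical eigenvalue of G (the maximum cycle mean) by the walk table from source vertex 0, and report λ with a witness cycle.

q=0: [0, -∞, -∞, -∞]
q=1: [-∞, 6, -∞, -∞]
q=2: [12, -∞, -9, 6]
q=3: [4, 18, -22, -1]
q=4: [24, 10, 3, 18]
Optimal cycle mean attained by: cycle 0->1->0, total 6 + 6, length 2.
Answer: λ = 6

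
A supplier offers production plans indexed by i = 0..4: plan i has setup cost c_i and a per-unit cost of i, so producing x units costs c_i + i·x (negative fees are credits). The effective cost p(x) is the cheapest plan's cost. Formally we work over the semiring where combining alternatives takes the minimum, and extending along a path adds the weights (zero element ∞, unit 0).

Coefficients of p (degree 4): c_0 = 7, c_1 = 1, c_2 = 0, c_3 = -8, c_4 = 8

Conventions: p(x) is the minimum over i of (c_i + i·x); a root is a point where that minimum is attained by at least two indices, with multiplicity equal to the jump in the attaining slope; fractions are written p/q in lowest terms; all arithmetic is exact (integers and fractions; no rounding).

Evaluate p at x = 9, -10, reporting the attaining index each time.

p(9) = min(7+0·9=7, 1+1·9=10, 0+2·9=18, -8+3·9=19, 8+4·9=44) = 7 (attained by i=0)
p(-10) = min(7+0·(-10)=7, 1+1·(-10)=-9, 0+2·(-10)=-20, -8+3·(-10)=-38, 8+4·(-10)=-32) = -38 (attained by i=3)
Answer: p(9) = 7; p(-10) = -38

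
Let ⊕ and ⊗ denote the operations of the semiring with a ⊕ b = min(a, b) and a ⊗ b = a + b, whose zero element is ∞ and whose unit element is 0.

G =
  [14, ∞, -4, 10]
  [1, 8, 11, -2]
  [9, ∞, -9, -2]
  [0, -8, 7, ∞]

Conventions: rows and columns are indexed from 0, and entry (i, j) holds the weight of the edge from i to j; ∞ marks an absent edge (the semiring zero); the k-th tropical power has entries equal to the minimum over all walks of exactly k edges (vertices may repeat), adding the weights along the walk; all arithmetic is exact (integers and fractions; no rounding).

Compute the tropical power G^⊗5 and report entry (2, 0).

G^⊗2:
  [5, 2, -13, -6]
  [-2, -10, -3, 6]
  [-2, -10, -18, -11]
  [-7, 0, -4, -10]
G^⊗3:
  [-6, -14, -22, -15]
  [-9, -2, -12, -12]
  [-11, -19, -27, -20]
  [-10, -18, -13, -6]
G^⊗4:
  [-15, -23, -31, -24]
  [-12, -20, -21, -14]
  [-20, -28, -36, -29]
  [-17, -14, -22, -20]
G^⊗5:
  [-24, -32, -40, -33]
  [-19, -22, -30, -23]
  [-29, -37, -45, -38]
  [-20, -28, -31, -24]
Key observation: the optimum is the walk 2->2->2->2->3->0, with weight (-9) + (-9) + (-9) + (-2) + 0 = -29.
Optimal value attained by: walk 2->2->2->2->3->0.
Answer: (G^⊗5)[2][0] = -29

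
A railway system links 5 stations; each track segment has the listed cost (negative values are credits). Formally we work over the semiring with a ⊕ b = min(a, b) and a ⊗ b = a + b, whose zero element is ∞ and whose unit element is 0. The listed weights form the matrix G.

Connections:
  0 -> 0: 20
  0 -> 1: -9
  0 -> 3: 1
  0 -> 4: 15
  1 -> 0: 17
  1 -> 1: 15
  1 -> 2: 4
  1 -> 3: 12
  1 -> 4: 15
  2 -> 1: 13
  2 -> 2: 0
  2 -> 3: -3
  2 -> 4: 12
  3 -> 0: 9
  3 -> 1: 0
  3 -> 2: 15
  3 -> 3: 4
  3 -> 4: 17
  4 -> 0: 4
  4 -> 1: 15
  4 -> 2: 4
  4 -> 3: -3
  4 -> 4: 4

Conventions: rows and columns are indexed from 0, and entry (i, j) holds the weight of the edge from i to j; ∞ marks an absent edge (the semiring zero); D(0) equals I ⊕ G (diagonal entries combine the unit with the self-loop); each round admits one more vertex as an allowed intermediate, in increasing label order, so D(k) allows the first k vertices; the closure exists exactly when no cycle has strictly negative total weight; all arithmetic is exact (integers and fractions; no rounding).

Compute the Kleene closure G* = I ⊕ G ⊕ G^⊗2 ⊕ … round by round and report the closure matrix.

D(0):
  [0, -9, ∞, 1, 15]
  [17, 0, 4, 12, 15]
  [∞, 13, 0, -3, 12]
  [9, 0, 15, 0, 17]
  [4, 15, 4, -3, 0]
D(1):
  [0, -9, ∞, 1, 15]
  [17, 0, 4, 12, 15]
  [∞, 13, 0, -3, 12]
  [9, 0, 15, 0, 17]
  [4, -5, 4, -3, 0]
D(2):
  [0, -9, -5, 1, 6]
  [17, 0, 4, 12, 15]
  [30, 13, 0, -3, 12]
  [9, 0, 4, 0, 15]
  [4, -5, -1, -3, 0]
D(3):
  [0, -9, -5, -8, 6]
  [17, 0, 4, 1, 15]
  [30, 13, 0, -3, 12]
  [9, 0, 4, 0, 15]
  [4, -5, -1, -4, 0]
D(4):
  [0, -9, -5, -8, 6]
  [10, 0, 4, 1, 15]
  [6, -3, 0, -3, 12]
  [9, 0, 4, 0, 15]
  [4, -5, -1, -4, 0]
D(5):
  [0, -9, -5, -8, 6]
  [10, 0, 4, 1, 15]
  [6, -3, 0, -3, 12]
  [9, 0, 4, 0, 15]
  [4, -5, -1, -4, 0]
Answer: G* = [[0, -9, -5, -8, 6], [10, 0, 4, 1, 15], [6, -3, 0, -3, 12], [9, 0, 4, 0, 15], [4, -5, -1, -4, 0]]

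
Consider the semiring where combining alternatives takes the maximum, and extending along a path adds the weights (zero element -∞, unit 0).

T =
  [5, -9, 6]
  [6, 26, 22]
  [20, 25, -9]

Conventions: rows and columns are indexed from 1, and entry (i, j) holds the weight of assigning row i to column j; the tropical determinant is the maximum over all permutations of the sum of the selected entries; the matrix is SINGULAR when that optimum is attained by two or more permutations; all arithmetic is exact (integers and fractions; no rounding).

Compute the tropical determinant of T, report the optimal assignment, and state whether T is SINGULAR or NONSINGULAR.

σ = (1, 2, 3): 5 + 26 + (-9) = 22
σ = (1, 3, 2): 5 + 22 + 25 = 52
σ = (2, 1, 3): (-9) + 6 + (-9) = -12
σ = (2, 3, 1): (-9) + 22 + 20 = 33
σ = (3, 1, 2): 6 + 6 + 25 = 37
σ = (3, 2, 1): 6 + 26 + 20 = 52
Optimal value attained by: σ = (1, 3, 2).
Answer: det⊕(T) = 52; verdict: SINGULAR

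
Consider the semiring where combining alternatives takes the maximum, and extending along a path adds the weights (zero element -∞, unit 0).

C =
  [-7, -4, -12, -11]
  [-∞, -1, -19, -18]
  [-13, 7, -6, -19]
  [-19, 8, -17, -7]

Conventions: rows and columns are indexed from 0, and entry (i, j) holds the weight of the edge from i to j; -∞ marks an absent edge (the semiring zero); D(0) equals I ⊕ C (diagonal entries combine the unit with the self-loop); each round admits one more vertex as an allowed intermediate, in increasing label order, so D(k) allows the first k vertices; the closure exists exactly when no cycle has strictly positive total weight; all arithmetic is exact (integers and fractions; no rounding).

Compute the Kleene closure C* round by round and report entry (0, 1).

D(0):
  [0, -4, -12, -11]
  [-∞, 0, -19, -18]
  [-13, 7, 0, -19]
  [-19, 8, -17, 0]
D(1):
  [0, -4, -12, -11]
  [-∞, 0, -19, -18]
  [-13, 7, 0, -19]
  [-19, 8, -17, 0]
D(2):
  [0, -4, -12, -11]
  [-∞, 0, -19, -18]
  [-13, 7, 0, -11]
  [-19, 8, -11, 0]
D(3):
  [0, -4, -12, -11]
  [-32, 0, -19, -18]
  [-13, 7, 0, -11]
  [-19, 8, -11, 0]
D(4):
  [0, -3, -12, -11]
  [-32, 0, -19, -18]
  [-13, 7, 0, -11]
  [-19, 8, -11, 0]
Answer: C*[0][1] = -3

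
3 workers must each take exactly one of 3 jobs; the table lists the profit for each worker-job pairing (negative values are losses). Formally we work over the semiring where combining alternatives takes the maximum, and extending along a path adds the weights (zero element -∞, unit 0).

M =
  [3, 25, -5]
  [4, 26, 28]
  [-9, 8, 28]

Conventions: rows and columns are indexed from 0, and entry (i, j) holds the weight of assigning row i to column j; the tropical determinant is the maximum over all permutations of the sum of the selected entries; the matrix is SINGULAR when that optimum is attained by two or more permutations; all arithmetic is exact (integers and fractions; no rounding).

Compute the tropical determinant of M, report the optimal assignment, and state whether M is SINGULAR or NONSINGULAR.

σ = (0, 1, 2): 3 + 26 + 28 = 57
σ = (0, 2, 1): 3 + 28 + 8 = 39
σ = (1, 0, 2): 25 + 4 + 28 = 57
σ = (1, 2, 0): 25 + 28 + (-9) = 44
σ = (2, 0, 1): (-5) + 4 + 8 = 7
σ = (2, 1, 0): (-5) + 26 + (-9) = 12
Optimal value attained by: σ = (0, 1, 2).
Answer: det⊕(M) = 57; verdict: SINGULAR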